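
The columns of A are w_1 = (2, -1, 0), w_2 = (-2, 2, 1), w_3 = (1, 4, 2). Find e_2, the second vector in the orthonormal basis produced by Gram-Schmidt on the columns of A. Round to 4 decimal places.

e_2 = (0.2981, 0.5963, 0.7454)

w_1 = (2, -1, 0); ‖w_1‖ = 2.2361, so e_1 = (0.8944, -0.4472, 0.0000).
e_1·w_2 = 0.8944·(-2) + (-0.4472)·2 + 0.0000·1 = -2.6833.
u_2 = w_2 + 2.6833·e_1 = (0.4000, 0.8000, 1.0000).
‖u_2‖ = 1.3416, so e_2 = (0.2981, 0.5963, 0.7454).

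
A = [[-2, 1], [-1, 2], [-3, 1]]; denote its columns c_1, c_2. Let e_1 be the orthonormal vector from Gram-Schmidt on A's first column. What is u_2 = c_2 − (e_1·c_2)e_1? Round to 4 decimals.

c_1 = (-2, -1, -3); ‖c_1‖ = 3.7417, so e_1 = (-0.5345, -0.2673, -0.8018).
e_1·c_2 = (-0.5345)·1 + (-0.2673)·2 + (-0.8018)·1 = -1.8708.
u_2 = c_2 + 1.8708·e_1 = (0.0000, 1.5000, -0.5000).

u_2 = (0.0000, 1.5000, -0.5000)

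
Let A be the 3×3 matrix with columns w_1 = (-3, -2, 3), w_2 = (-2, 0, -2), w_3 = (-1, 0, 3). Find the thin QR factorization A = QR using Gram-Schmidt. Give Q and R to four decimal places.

Q = [[-0.6396, -0.7071, -0.3015], [-0.4264, 0.0000, 0.9045], [0.6396, -0.7071, 0.3015]], R = [[4.6904, 0.0000, 2.5584], [0.0000, 2.8284, -1.4142], [0.0000, 0.0000, 1.2060]]

q_1 = w_1/‖w_1‖ = (-3, -2, 3)/4.6904 = (-0.6396, -0.4264, 0.6396).
r_{12} = q_1·w_2 = 0.0000.
u_2 = w_2 + 0.0000·q_1 = (-2.0000, 0.0000, -2.0000).
‖u_2‖ = 2.8284, so q_2 = (-0.7071, 0.0000, -0.7071).
r_{13} = q_1·w_3 = 2.5584; r_{23} = q_2·w_3 = -1.4142.
u_3 = w_3 − 2.5584·q_1 + 1.4142·q_2 = (-0.3636, 1.0909, 0.3636).
‖u_3‖ = 1.2060, so q_3 = (-0.3015, 0.9045, 0.3015).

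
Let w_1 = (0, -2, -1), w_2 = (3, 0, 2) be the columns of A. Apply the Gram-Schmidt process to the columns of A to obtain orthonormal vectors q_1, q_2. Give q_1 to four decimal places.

q_1 = w_1/‖w_1‖ = (0, -2, -1)/2.2361 = (0.0000, -0.8944, -0.4472).

q_1 = (0.0000, -0.8944, -0.4472)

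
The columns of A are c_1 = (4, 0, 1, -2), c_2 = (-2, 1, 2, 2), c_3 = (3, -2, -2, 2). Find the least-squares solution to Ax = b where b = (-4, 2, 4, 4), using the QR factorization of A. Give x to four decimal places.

c_1 = (4, 0, 1, -2); ‖c_1‖ = 4.5826, so e_1 = (0.8729, 0.0000, 0.2182, -0.4364).
e_1·c_2 = 0.8729·(-2) + 0.0000·1 + 0.2182·2 + (-0.4364)·2 = -2.1822.
u_2 = c_2 + 2.1822·e_1 = (-0.0952, 1.0000, 2.4762, 1.0476).
‖u_2‖ = 2.8702, so e_2 = (-0.0332, 0.3484, 0.8627, 0.3650).
e_1·c_3 = 0.8729·3 + 0.0000·(-2) + 0.2182·(-2) + (-0.4364)·2 = 1.3093; e_2·c_3 = (-0.0332)·3 + 0.3484·(-2) + 0.8627·(-2) + 0.3650·2 = -1.7918.
u_3 = c_3 − 1.3093·e_1 + 1.7918·e_2 = (1.7977, -1.3757, -0.7399, 3.2254).
‖u_3‖ = 4.0094, so e_3 = (0.4484, -0.3431, -0.1845, 0.8045).
Qᵀb = (-4.3644, 5.7404, 0.0000).
Back-substitute: x_3 = 0.0000/4.0094 = 0.0000.
x_2 = (5.7404 + 1.7918·0.0000)/2.8702 = 2.0000.
x_1 = (-4.3644 + 2.1822·2.0000 − 1.3093·0.0000)/4.5826 = 0.0000.

x = (0.0000, 2.0000, 0.0000)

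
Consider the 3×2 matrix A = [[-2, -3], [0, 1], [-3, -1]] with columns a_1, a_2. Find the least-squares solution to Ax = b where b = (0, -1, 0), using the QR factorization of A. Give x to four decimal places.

a_1 = (-2, 0, -3); ‖a_1‖ = 3.6056, so q_1 = (-0.5547, 0.0000, -0.8321).
q_1·a_2 = (-0.5547)·(-3) + 0.0000·1 + (-0.8321)·(-1) = 2.4962.
u_2 = a_2 − 2.4962·q_1 = (-1.6154, 1.0000, 1.0769).
‖u_2‖ = 2.1839, so q_2 = (-0.7397, 0.4579, 0.4931).
Qᵀb = (0.0000, -0.4579).
Back-substitute: x_2 = -0.4579/2.1839 = -0.2097.
x_1 = (0.0000 − 2.4962·(-0.2097))/3.6056 = 0.1452.

x = (0.1452, -0.2097)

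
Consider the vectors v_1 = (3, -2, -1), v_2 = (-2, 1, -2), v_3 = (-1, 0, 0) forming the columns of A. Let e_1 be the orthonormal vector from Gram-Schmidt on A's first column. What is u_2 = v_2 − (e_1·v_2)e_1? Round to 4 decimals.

u_2 = (-0.7143, 0.1429, -2.4286)

e_1 = v_1/‖v_1‖ = (3, -2, -1)/3.7417 = (0.8018, -0.5345, -0.2673).
r_{12} = e_1·v_2 = -1.6036.
u_2 = v_2 + 1.6036·e_1 = (-0.7143, 0.1429, -2.4286).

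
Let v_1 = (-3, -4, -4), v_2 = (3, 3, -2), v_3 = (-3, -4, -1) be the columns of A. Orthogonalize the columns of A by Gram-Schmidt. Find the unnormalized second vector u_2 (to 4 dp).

e_1 = v_1/‖v_1‖ = (-3, -4, -4)/6.4031 = (-0.4685, -0.6247, -0.6247).
r_{12} = e_1·v_2 = -2.0303.
u_2 = v_2 + 2.0303·e_1 = (2.0488, 1.7317, -3.2683).

u_2 = (2.0488, 1.7317, -3.2683)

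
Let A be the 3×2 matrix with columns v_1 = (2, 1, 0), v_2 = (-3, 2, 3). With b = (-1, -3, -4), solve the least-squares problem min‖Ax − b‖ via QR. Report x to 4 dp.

x = (-1.8085, -1.0106)

e_1 = v_1/‖v_1‖ = (2, 1, 0)/2.2361 = (0.8944, 0.4472, 0.0000).
r_{12} = e_1·v_2 = -1.7889.
u_2 = v_2 + 1.7889·e_1 = (-1.4000, 2.8000, 3.0000).
‖u_2‖ = 4.3359, so e_2 = (-0.3229, 0.6458, 0.6919).
Qᵀb = (-2.2361, -4.3820).
Back-substitute: x_2 = -4.3820/4.3359 = -1.0106.
x_1 = (-2.2361 + 1.7889·(-1.0106))/2.2361 = -1.8085.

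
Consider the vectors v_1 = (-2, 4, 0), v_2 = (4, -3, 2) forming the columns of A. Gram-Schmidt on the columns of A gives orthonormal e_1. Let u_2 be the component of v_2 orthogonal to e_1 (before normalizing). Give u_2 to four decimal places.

u_2 = (2.0000, 1.0000, 2.0000)

v_1 = (-2, 4, 0); ‖v_1‖ = 4.4721, so e_1 = (-0.4472, 0.8944, 0.0000).
e_1·v_2 = (-0.4472)·4 + 0.8944·(-3) + 0.0000·2 = -4.4721.
u_2 = v_2 + 4.4721·e_1 = (2.0000, 1.0000, 2.0000).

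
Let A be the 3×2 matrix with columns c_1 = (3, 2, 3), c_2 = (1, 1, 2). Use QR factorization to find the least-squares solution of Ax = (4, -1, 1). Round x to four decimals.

x = (2.0909, -3.0000)

c_1 = (3, 2, 3); ‖c_1‖ = 4.6904, so e_1 = (0.6396, 0.4264, 0.6396).
e_1·c_2 = 0.6396·1 + 0.4264·1 + 0.6396·2 = 2.3452.
u_2 = c_2 − 2.3452·e_1 = (-0.5000, 0.0000, 0.5000).
‖u_2‖ = 0.7071, so e_2 = (-0.7071, 0.0000, 0.7071).
Qᵀb = (2.7716, -2.1213).
Back-substitute: x_2 = -2.1213/0.7071 = -3.0000.
x_1 = (2.7716 − 2.3452·(-3.0000))/4.6904 = 2.0909.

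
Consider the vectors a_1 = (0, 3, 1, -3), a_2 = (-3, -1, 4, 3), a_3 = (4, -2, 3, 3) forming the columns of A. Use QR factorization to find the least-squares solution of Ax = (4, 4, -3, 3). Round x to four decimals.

x = (-0.0348, -0.6749, 0.3949)

a_1 = (0, 3, 1, -3); ‖a_1‖ = 4.3589, so q_1 = (0.0000, 0.6882, 0.2294, -0.6882).
q_1·a_2 = 0.0000·(-3) + 0.6882·(-1) + 0.2294·4 + (-0.6882)·3 = -1.8353.
u_2 = a_2 + 1.8353·q_1 = (-3.0000, 0.2632, 4.4211, 1.7368).
‖u_2‖ = 5.6242, so q_2 = (-0.5334, 0.0468, 0.7861, 0.3088).
q_1·a_3 = 0.0000·4 + 0.6882·(-2) + 0.2294·3 + (-0.6882)·3 = -2.7530; q_2·a_3 = (-0.5334)·4 + 0.0468·(-2) + 0.7861·3 + 0.3088·3 = 1.0575.
u_3 = a_3 + 2.7530·q_1 − 1.0575·q_2 = (4.5641, -0.1547, 2.8003, 0.7787).
‖u_3‖ = 5.4132, so q_3 = (0.8431, -0.0286, 0.5173, 0.1439).
Qᵀb = (0.0000, -3.3783, 2.1378).
Back-substitute: x_3 = 2.1378/5.4132 = 0.3949.
x_2 = (-3.3783 − 1.0575·0.3949)/5.6242 = -0.6749.
x_1 = (0.0000 + 1.8353·(-0.6749) + 2.7530·0.3949)/4.3589 = -0.0348.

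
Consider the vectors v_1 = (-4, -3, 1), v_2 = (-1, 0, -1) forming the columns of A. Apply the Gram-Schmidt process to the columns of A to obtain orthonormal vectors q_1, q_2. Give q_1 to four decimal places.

v_1 = (-4, -3, 1); ‖v_1‖ = 5.0990, so q_1 = (-0.7845, -0.5883, 0.1961).

q_1 = (-0.7845, -0.5883, 0.1961)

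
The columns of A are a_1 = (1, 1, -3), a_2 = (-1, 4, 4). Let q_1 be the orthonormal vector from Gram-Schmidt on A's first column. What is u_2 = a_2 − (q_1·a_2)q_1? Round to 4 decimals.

q_1 = a_1/‖a_1‖ = (1, 1, -3)/3.3166 = (0.3015, 0.3015, -0.9045).
r_{12} = q_1·a_2 = -2.7136.
u_2 = a_2 + 2.7136·q_1 = (-0.1818, 4.8182, 1.5455).

u_2 = (-0.1818, 4.8182, 1.5455)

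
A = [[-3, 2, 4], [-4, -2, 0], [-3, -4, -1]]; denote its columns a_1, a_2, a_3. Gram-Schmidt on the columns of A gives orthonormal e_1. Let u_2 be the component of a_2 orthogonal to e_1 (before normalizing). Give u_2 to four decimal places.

a_1 = (-3, -4, -3); ‖a_1‖ = 5.8310, so e_1 = (-0.5145, -0.6860, -0.5145).
e_1·a_2 = (-0.5145)·2 + (-0.6860)·(-2) + (-0.5145)·(-4) = 2.4010.
u_2 = a_2 − 2.4010·e_1 = (3.2353, -0.3529, -2.7647).

u_2 = (3.2353, -0.3529, -2.7647)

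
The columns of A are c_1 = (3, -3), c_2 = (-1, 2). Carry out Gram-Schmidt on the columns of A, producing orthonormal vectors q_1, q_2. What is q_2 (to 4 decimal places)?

q_2 = (0.7071, 0.7071)

c_1 = (3, -3); ‖c_1‖ = 4.2426, so q_1 = (0.7071, -0.7071).
q_1·c_2 = 0.7071·(-1) + (-0.7071)·2 = -2.1213.
u_2 = c_2 + 2.1213·q_1 = (0.5000, 0.5000).
‖u_2‖ = 0.7071, so q_2 = (0.7071, 0.7071).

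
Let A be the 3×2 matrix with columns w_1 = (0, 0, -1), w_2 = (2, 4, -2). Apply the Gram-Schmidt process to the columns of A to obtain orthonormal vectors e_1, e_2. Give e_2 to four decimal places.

e_1 = w_1/‖w_1‖ = (0, 0, -1)/1.0000 = (0.0000, 0.0000, -1.0000).
r_{12} = e_1·w_2 = 2.0000.
u_2 = w_2 − 2.0000·e_1 = (2.0000, 4.0000, 0.0000).
‖u_2‖ = 4.4721, so e_2 = (0.4472, 0.8944, 0.0000).

e_2 = (0.4472, 0.8944, 0.0000)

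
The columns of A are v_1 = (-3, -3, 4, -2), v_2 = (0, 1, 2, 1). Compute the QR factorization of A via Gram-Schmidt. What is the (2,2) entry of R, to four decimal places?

v_1 = (-3, -3, 4, -2); ‖v_1‖ = 6.1644, so q_1 = (-0.4867, -0.4867, 0.6489, -0.3244).
q_1·v_2 = (-0.4867)·0 + (-0.4867)·1 + 0.6489·2 + (-0.3244)·1 = 0.4867.
u_2 = v_2 − 0.4867·q_1 = (0.2368, 1.2368, 1.6842, 1.1579).
r_{22} = ‖u_2‖ = 2.4007.

r_{22} = 2.4007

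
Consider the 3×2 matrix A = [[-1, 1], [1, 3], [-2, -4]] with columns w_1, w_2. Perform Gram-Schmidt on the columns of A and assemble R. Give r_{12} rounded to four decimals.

r_{12} = 4.0825

w_1 = (-1, 1, -2); ‖w_1‖ = 2.4495, so q_1 = (-0.4082, 0.4082, -0.8165).
r_{12} = q_1·w_2 = 4.0825.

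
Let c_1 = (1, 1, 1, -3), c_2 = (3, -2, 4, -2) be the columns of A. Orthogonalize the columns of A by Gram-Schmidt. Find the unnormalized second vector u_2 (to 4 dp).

u_2 = (2.0833, -2.9167, 3.0833, 0.7500)

q_1 = c_1/‖c_1‖ = (1, 1, 1, -3)/3.4641 = (0.2887, 0.2887, 0.2887, -0.8660).
r_{12} = q_1·c_2 = 3.1754.
u_2 = c_2 − 3.1754·q_1 = (2.0833, -2.9167, 3.0833, 0.7500).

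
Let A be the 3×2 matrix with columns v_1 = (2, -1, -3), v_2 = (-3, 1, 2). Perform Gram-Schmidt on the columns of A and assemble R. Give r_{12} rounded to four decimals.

q_1 = v_1/‖v_1‖ = (2, -1, -3)/3.7417 = (0.5345, -0.2673, -0.8018).
r_{12} = q_1·v_2 = -3.4744.

r_{12} = -3.4744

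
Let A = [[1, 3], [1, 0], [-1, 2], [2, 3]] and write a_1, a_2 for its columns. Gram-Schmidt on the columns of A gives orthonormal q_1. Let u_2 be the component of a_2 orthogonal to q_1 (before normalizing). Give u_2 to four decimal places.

u_2 = (2.0000, -1.0000, 3.0000, 1.0000)

a_1 = (1, 1, -1, 2); ‖a_1‖ = 2.6458, so q_1 = (0.3780, 0.3780, -0.3780, 0.7559).
q_1·a_2 = 0.3780·3 + 0.3780·0 + (-0.3780)·2 + 0.7559·3 = 2.6458.
u_2 = a_2 − 2.6458·q_1 = (2.0000, -1.0000, 3.0000, 1.0000).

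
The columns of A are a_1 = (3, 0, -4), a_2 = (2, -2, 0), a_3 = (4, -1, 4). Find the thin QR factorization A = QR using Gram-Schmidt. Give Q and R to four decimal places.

Q = [[0.6000, 0.4998, 0.6247], [0.0000, -0.7809, 0.6247], [-0.8000, 0.3748, 0.4685]], R = [[5.0000, 1.2000, -0.8000], [0.0000, 2.5612, 4.2792], [0.0000, 0.0000, 3.7482]]

a_1 = (3, 0, -4); ‖a_1‖ = 5.0000, so e_1 = (0.6000, 0.0000, -0.8000).
e_1·a_2 = 0.6000·2 + 0.0000·(-2) + (-0.8000)·0 = 1.2000.
u_2 = a_2 − 1.2000·e_1 = (1.2800, -2.0000, 0.9600).
‖u_2‖ = 2.5612, so e_2 = (0.4998, -0.7809, 0.3748).
e_1·a_3 = 0.6000·4 + 0.0000·(-1) + (-0.8000)·4 = -0.8000; e_2·a_3 = 0.4998·4 + (-0.7809)·(-1) + 0.3748·4 = 4.2792.
u_3 = a_3 + 0.8000·e_1 − 4.2792·e_2 = (2.3415, 2.3415, 1.7561).
‖u_3‖ = 3.7482, so e_3 = (0.6247, 0.6247, 0.4685).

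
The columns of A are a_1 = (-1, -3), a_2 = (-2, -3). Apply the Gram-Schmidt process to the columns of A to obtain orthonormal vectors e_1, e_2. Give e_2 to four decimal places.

e_2 = (-0.9487, 0.3162)

a_1 = (-1, -3); ‖a_1‖ = 3.1623, so e_1 = (-0.3162, -0.9487).
e_1·a_2 = (-0.3162)·(-2) + (-0.9487)·(-3) = 3.4785.
u_2 = a_2 − 3.4785·e_1 = (-0.9000, 0.3000).
‖u_2‖ = 0.9487, so e_2 = (-0.9487, 0.3162).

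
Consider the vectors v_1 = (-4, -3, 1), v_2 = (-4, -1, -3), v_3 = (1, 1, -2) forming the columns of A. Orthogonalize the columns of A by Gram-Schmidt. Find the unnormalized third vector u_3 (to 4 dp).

v_1 = (-4, -3, 1); ‖v_1‖ = 5.0990, so e_1 = (-0.7845, -0.5883, 0.1961).
e_1·v_2 = (-0.7845)·(-4) + (-0.5883)·(-1) + 0.1961·(-3) = 3.1379.
u_2 = v_2 − 3.1379·e_1 = (-1.5385, 0.8462, -3.6154).
‖u_2‖ = 4.0192, so e_2 = (-0.3828, 0.2105, -0.8995).
e_1·v_3 = (-0.7845)·1 + (-0.5883)·1 + 0.1961·(-2) = -1.7650; e_2·v_3 = (-0.3828)·1 + 0.2105·1 + (-0.8995)·(-2) = 1.6268.
u_3 = v_3 + 1.7650·e_1 − 1.6268·e_2 = (0.2381, -0.3810, -0.1905).

u_3 = (0.2381, -0.3810, -0.1905)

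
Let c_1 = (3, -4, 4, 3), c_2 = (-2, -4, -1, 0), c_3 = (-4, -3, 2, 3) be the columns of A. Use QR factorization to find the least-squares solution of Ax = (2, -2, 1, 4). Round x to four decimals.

x = (0.5752, -0.1205, 0.1156)

c_1 = (3, -4, 4, 3); ‖c_1‖ = 7.0711, so e_1 = (0.4243, -0.5657, 0.5657, 0.4243).
e_1·c_2 = 0.4243·(-2) + (-0.5657)·(-4) + 0.5657·(-1) + 0.4243·0 = 0.8485.
u_2 = c_2 − 0.8485·e_1 = (-2.3600, -3.5200, -1.4800, -0.3600).
‖u_2‖ = 4.5033, so e_2 = (-0.5241, -0.7816, -0.3286, -0.0799).
e_1·c_3 = 0.4243·(-4) + (-0.5657)·(-3) + 0.5657·2 + 0.4243·3 = 2.4042; e_2·c_3 = (-0.5241)·(-4) + (-0.7816)·(-3) + (-0.3286)·2 + (-0.0799)·3 = 3.5440.
u_3 = c_3 − 2.4042·e_1 − 3.5440·e_2 = (-3.1627, 1.1302, 1.8047, 2.2633).
‖u_3‖ = 4.4339, so e_3 = (-0.7133, 0.2549, 0.4070, 0.5105).
Qᵀb = (4.2426, -0.1332, 0.5125).
Back-substitute: x_3 = 0.5125/4.4339 = 0.1156.
x_2 = (-0.1332 − 3.5440·0.1156)/4.5033 = -0.1205.
x_1 = (4.2426 − 0.8485·(-0.1205) − 2.4042·0.1156)/7.0711 = 0.5752.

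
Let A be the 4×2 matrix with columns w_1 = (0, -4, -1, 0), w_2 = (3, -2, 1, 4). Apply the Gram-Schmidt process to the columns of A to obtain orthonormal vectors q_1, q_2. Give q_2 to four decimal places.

w_1 = (0, -4, -1, 0); ‖w_1‖ = 4.1231, so q_1 = (0.0000, -0.9701, -0.2425, 0.0000).
q_1·w_2 = 0.0000·3 + (-0.9701)·(-2) + (-0.2425)·1 + 0.0000·4 = 1.6977.
u_2 = w_2 − 1.6977·q_1 = (3.0000, -0.3529, 1.4118, 4.0000).
‖u_2‖ = 5.2075, so q_2 = (0.5761, -0.0678, 0.2711, 0.7681).

q_2 = (0.5761, -0.0678, 0.2711, 0.7681)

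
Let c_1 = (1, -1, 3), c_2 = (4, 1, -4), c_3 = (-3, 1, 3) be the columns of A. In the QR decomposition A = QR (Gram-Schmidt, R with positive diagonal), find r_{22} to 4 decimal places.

c_1 = (1, -1, 3); ‖c_1‖ = 3.3166, so q_1 = (0.3015, -0.3015, 0.9045).
q_1·c_2 = 0.3015·4 + (-0.3015)·1 + 0.9045·(-4) = -2.7136.
u_2 = c_2 + 2.7136·q_1 = (4.8182, 0.1818, -1.5455).
r_{22} = ‖u_2‖ = 5.0632.

r_{22} = 5.0632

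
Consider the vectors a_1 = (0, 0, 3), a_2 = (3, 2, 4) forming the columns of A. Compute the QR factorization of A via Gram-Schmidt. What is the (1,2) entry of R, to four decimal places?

r_{12} = 4.0000

a_1 = (0, 0, 3); ‖a_1‖ = 3.0000, so e_1 = (0.0000, 0.0000, 1.0000).
r_{12} = e_1·a_2 = 4.0000.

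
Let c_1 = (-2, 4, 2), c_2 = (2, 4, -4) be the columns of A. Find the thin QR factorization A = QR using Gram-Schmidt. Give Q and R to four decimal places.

q_1 = c_1/‖c_1‖ = (-2, 4, 2)/4.8990 = (-0.4082, 0.8165, 0.4082).
r_{12} = q_1·c_2 = 0.8165.
u_2 = c_2 − 0.8165·q_1 = (2.3333, 3.3333, -4.3333).
‖u_2‖ = 5.9442, so q_2 = (0.3925, 0.5608, -0.7290).

Q = [[-0.4082, 0.3925], [0.8165, 0.5608], [0.4082, -0.7290]], R = [[4.8990, 0.8165], [0.0000, 5.9442]]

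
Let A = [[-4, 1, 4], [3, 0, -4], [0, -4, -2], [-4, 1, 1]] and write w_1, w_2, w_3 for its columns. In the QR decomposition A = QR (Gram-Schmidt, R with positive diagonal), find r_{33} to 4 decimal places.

r_{33} = 3.0410

w_1 = (-4, 3, 0, -4); ‖w_1‖ = 6.4031, so e_1 = (-0.6247, 0.4685, 0.0000, -0.6247).
e_1·w_2 = (-0.6247)·1 + 0.4685·0 + 0.0000·(-4) + (-0.6247)·1 = -1.2494.
u_2 = w_2 + 1.2494·e_1 = (0.2195, 0.5854, -4.0000, 0.2195).
‖u_2‖ = 4.0545, so e_2 = (0.0541, 0.1444, -0.9866, 0.0541).
e_1·w_3 = (-0.6247)·4 + 0.4685·(-4) + 0.0000·(-2) + (-0.6247)·1 = -4.9976; e_2·w_3 = 0.0541·4 + 0.1444·(-4) + (-0.9866)·(-2) + 0.0541·1 = 1.6663.
u_3 = w_3 + 4.9976·e_1 − 1.6663·e_2 = (0.7878, -1.8991, -0.3561, -2.2122).
r_{33} = ‖u_3‖ = 3.0410.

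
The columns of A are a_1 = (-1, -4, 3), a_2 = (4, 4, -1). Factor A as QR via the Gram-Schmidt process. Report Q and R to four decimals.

e_1 = a_1/‖a_1‖ = (-1, -4, 3)/5.0990 = (-0.1961, -0.7845, 0.5883).
r_{12} = e_1·a_2 = -4.5107.
u_2 = a_2 + 4.5107·e_1 = (3.1154, 0.4615, 1.6538).
‖u_2‖ = 3.5572, so e_2 = (0.8758, 0.1297, 0.4649).

Q = [[-0.1961, 0.8758], [-0.7845, 0.1297], [0.5883, 0.4649]], R = [[5.0990, -4.5107], [0.0000, 3.5572]]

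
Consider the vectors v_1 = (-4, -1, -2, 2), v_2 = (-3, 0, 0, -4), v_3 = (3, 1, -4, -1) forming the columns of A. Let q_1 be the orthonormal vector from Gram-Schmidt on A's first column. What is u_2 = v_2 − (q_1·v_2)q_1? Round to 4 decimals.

q_1 = v_1/‖v_1‖ = (-4, -1, -2, 2)/5.0000 = (-0.8000, -0.2000, -0.4000, 0.4000).
r_{12} = q_1·v_2 = 0.8000.
u_2 = v_2 − 0.8000·q_1 = (-2.3600, 0.1600, 0.3200, -4.3200).

u_2 = (-2.3600, 0.1600, 0.3200, -4.3200)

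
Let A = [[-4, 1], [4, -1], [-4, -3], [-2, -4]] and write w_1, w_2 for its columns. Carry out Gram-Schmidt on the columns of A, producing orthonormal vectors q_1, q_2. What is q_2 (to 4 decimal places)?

w_1 = (-4, 4, -4, -2); ‖w_1‖ = 7.2111, so q_1 = (-0.5547, 0.5547, -0.5547, -0.2774).
q_1·w_2 = (-0.5547)·1 + 0.5547·(-1) + (-0.5547)·(-3) + (-0.2774)·(-4) = 1.6641.
u_2 = w_2 − 1.6641·q_1 = (1.9231, -1.9231, -2.0769, -3.5385).
‖u_2‖ = 4.9225, so q_2 = (0.3907, -0.3907, -0.4219, -0.7188).

q_2 = (0.3907, -0.3907, -0.4219, -0.7188)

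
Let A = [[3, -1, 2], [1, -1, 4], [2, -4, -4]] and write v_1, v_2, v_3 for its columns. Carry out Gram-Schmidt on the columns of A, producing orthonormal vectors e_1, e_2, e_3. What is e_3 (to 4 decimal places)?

e_3 = (-0.1925, 0.9623, -0.1925)

v_1 = (3, 1, 2); ‖v_1‖ = 3.7417, so e_1 = (0.8018, 0.2673, 0.5345).
e_1·v_2 = 0.8018·(-1) + 0.2673·(-1) + 0.5345·(-4) = -3.2071.
u_2 = v_2 + 3.2071·e_1 = (1.5714, -0.1429, -2.2857).
‖u_2‖ = 2.7775, so e_2 = (0.5658, -0.0514, -0.8230).
e_1·v_3 = 0.8018·2 + 0.2673·4 + 0.5345·(-4) = 0.5345; e_2·v_3 = 0.5658·2 + (-0.0514)·4 + (-0.8230)·(-4) = 4.2176.
u_3 = v_3 − 0.5345·e_1 − 4.2176·e_2 = (-0.8148, 4.0741, -0.8148).
‖u_3‖ = 4.2339, so e_3 = (-0.1925, 0.9623, -0.1925).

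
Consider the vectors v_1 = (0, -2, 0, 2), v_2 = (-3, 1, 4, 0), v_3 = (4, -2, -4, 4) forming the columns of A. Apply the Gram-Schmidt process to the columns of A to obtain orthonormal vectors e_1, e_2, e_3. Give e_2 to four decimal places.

e_2 = (-0.5941, 0.0990, 0.7921, 0.0990)

e_1 = v_1/‖v_1‖ = (0, -2, 0, 2)/2.8284 = (0.0000, -0.7071, 0.0000, 0.7071).
r_{12} = e_1·v_2 = -0.7071.
u_2 = v_2 + 0.7071·e_1 = (-3.0000, 0.5000, 4.0000, 0.5000).
‖u_2‖ = 5.0498, so e_2 = (-0.5941, 0.0990, 0.7921, 0.0990).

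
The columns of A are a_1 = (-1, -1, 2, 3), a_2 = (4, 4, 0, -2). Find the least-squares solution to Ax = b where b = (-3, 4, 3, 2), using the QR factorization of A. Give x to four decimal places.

x = (1.1512, 0.4477)

q_1 = a_1/‖a_1‖ = (-1, -1, 2, 3)/3.8730 = (-0.2582, -0.2582, 0.5164, 0.7746).
r_{12} = q_1·a_2 = -3.6148.
u_2 = a_2 + 3.6148·q_1 = (3.0667, 3.0667, 1.8667, 0.8000).
‖u_2‖ = 4.7889, so q_2 = (0.6404, 0.6404, 0.3898, 0.1671).
Qᵀb = (2.8402, 2.1439).
Back-substitute: x_2 = 2.1439/4.7889 = 0.4477.
x_1 = (2.8402 + 3.6148·0.4477)/3.8730 = 1.1512.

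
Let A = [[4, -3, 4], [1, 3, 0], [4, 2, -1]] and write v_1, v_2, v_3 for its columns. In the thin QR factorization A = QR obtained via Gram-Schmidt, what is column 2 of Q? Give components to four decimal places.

v_1 = (4, 1, 4); ‖v_1‖ = 5.7446, so q_1 = (0.6963, 0.1741, 0.6963).
q_1·v_2 = 0.6963·(-3) + 0.1741·3 + 0.6963·2 = -0.1741.
u_2 = v_2 + 0.1741·q_1 = (-2.8788, 3.0303, 2.1212).
‖u_2‖ = 4.6872, so q_2 = (-0.6142, 0.6465, 0.4526).

q_2 = (-0.6142, 0.6465, 0.4526)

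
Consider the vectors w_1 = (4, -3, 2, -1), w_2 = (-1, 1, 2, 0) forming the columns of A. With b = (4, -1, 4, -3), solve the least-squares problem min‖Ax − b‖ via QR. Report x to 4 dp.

x = (1.1053, 1.0526)

e_1 = w_1/‖w_1‖ = (4, -3, 2, -1)/5.4772 = (0.7303, -0.5477, 0.3651, -0.1826).
r_{12} = e_1·w_2 = -0.5477.
u_2 = w_2 + 0.5477·e_1 = (-0.6000, 0.7000, 2.2000, -0.1000).
‖u_2‖ = 2.3875, so e_2 = (-0.2513, 0.2932, 0.9215, -0.0419).
Qᵀb = (5.4772, 2.5131).
Back-substitute: x_2 = 2.5131/2.3875 = 1.0526.
x_1 = (5.4772 + 0.5477·1.0526)/5.4772 = 1.1053.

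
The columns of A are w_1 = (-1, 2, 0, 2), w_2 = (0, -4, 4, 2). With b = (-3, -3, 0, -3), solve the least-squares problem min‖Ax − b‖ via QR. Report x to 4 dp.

x = (-0.9740, 0.0584)

w_1 = (-1, 2, 0, 2); ‖w_1‖ = 3.0000, so e_1 = (-0.3333, 0.6667, 0.0000, 0.6667).
e_1·w_2 = (-0.3333)·0 + 0.6667·(-4) + 0.0000·4 + 0.6667·2 = -1.3333.
u_2 = w_2 + 1.3333·e_1 = (-0.4444, -3.1111, 4.0000, 2.8889).
‖u_2‖ = 5.8500, so e_2 = (-0.0760, -0.5318, 0.6838, 0.4938).
Qᵀb = (-3.0000, 0.3419).
Back-substitute: x_2 = 0.3419/5.8500 = 0.0584.
x_1 = (-3.0000 + 1.3333·0.0584)/3.0000 = -0.9740.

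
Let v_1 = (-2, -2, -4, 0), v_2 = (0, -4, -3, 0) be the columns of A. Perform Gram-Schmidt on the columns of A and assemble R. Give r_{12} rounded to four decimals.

r_{12} = 4.0825

v_1 = (-2, -2, -4, 0); ‖v_1‖ = 4.8990, so q_1 = (-0.4082, -0.4082, -0.8165, 0.0000).
r_{12} = q_1·v_2 = 4.0825.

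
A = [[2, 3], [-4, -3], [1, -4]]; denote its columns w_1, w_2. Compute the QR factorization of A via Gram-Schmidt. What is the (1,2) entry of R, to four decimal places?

r_{12} = 3.0551

q_1 = w_1/‖w_1‖ = (2, -4, 1)/4.5826 = (0.4364, -0.8729, 0.2182).
r_{12} = q_1·w_2 = 3.0551.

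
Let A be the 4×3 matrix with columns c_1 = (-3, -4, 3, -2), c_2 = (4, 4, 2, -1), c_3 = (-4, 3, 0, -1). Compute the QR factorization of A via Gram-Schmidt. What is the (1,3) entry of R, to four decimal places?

q_1 = c_1/‖c_1‖ = (-3, -4, 3, -2)/6.1644 = (-0.4867, -0.6489, 0.4867, -0.3244).
r_{13} = q_1·c_3 = 0.3244.

r_{13} = 0.3244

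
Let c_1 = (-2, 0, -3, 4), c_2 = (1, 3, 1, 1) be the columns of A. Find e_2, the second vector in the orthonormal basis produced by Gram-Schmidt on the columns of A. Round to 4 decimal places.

e_2 = (0.2692, 0.8673, 0.2592, 0.3290)

e_1 = c_1/‖c_1‖ = (-2, 0, -3, 4)/5.3852 = (-0.3714, 0.0000, -0.5571, 0.7428).
r_{12} = e_1·c_2 = -0.1857.
u_2 = c_2 + 0.1857·e_1 = (0.9310, 3.0000, 0.8966, 1.1379).
‖u_2‖ = 3.4591, so e_2 = (0.2692, 0.8673, 0.2592, 0.3290).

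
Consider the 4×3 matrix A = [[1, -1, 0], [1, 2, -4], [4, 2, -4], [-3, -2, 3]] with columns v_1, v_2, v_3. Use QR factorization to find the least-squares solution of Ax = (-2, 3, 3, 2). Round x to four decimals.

e_1 = v_1/‖v_1‖ = (1, 1, 4, -3)/5.1962 = (0.1925, 0.1925, 0.7698, -0.5774).
r_{12} = e_1·v_2 = 2.8868.
u_2 = v_2 − 2.8868·e_1 = (-1.5556, 1.4444, -0.2222, -0.3333).
‖u_2‖ = 2.1602, so e_2 = (-0.7201, 0.6686, -0.1029, -0.1543).
r_{13} = e_1·v_3 = -5.5811; r_{23} = e_2·v_3 = -2.7260.
u_3 = v_3 + 5.5811·e_1 + 2.7260·e_2 = (-0.8889, -1.1032, 0.0159, -0.6429).
‖u_3‖ = 1.5558, so e_3 = (-0.5713, -0.7091, 0.0102, -0.4132).
Qᵀb = (1.3472, 2.8289, -1.7803).
Back-substitute: x_3 = -1.7803/1.5558 = -1.1443.
x_2 = (2.8289 + 2.7260·(-1.1443))/2.1602 = -0.1344.
x_1 = (1.3472 − 2.8868·(-0.1344) + 5.5811·(-1.1443))/5.1962 = -0.8951.

x = (-0.8951, -0.1344, -1.1443)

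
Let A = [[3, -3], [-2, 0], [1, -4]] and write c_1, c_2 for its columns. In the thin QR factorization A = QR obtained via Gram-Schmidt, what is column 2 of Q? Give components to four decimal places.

e_2 = (-0.0596, -0.5165, -0.8542)

e_1 = c_1/‖c_1‖ = (3, -2, 1)/3.7417 = (0.8018, -0.5345, 0.2673).
r_{12} = e_1·c_2 = -3.4744.
u_2 = c_2 + 3.4744·e_1 = (-0.2143, -1.8571, -3.0714).
‖u_2‖ = 3.5956, so e_2 = (-0.0596, -0.5165, -0.8542).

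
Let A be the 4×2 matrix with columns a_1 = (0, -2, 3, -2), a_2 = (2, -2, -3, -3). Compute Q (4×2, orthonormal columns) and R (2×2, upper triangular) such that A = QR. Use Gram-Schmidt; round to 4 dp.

e_1 = a_1/‖a_1‖ = (0, -2, 3, -2)/4.1231 = (0.0000, -0.4851, 0.7276, -0.4851).
r_{12} = e_1·a_2 = 0.2425.
u_2 = a_2 − 0.2425·e_1 = (2.0000, -1.8824, -3.1765, -2.8824).
‖u_2‖ = 5.0932, so e_2 = (0.3927, -0.3696, -0.6237, -0.5659).

Q = [[0.0000, 0.3927], [-0.4851, -0.3696], [0.7276, -0.6237], [-0.4851, -0.5659]], R = [[4.1231, 0.2425], [0.0000, 5.0932]]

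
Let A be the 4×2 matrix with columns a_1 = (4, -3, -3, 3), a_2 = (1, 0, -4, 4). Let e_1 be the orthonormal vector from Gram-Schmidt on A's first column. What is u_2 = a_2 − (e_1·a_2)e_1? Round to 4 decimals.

a_1 = (4, -3, -3, 3); ‖a_1‖ = 6.5574, so e_1 = (0.6100, -0.4575, -0.4575, 0.4575).
e_1·a_2 = 0.6100·1 + (-0.4575)·0 + (-0.4575)·(-4) + 0.4575·4 = 4.2700.
u_2 = a_2 − 4.2700·e_1 = (-1.6047, 1.9535, -2.0465, 2.0465).

u_2 = (-1.6047, 1.9535, -2.0465, 2.0465)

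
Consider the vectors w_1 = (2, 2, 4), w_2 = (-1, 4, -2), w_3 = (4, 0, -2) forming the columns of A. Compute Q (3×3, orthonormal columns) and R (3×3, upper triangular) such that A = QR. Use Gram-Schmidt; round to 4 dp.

w_1 = (2, 2, 4); ‖w_1‖ = 4.8990, so e_1 = (0.4082, 0.4082, 0.8165).
e_1·w_2 = 0.4082·(-1) + 0.4082·4 + 0.8165·(-2) = -0.4082.
u_2 = w_2 + 0.4082·e_1 = (-0.8333, 4.1667, -1.6667).
‖u_2‖ = 4.5644, so e_2 = (-0.1826, 0.9129, -0.3651).
e_1·w_3 = 0.4082·4 + 0.4082·0 + 0.8165·(-2) = 0.0000; e_2·w_3 = (-0.1826)·4 + 0.9129·0 + (-0.3651)·(-2) = 0.0000.
u_3 = w_3 + 0.0000·e_1 + 0.0000·e_2 = (4.0000, 0.0000, -2.0000).
‖u_3‖ = 4.4721, so e_3 = (0.8944, 0.0000, -0.4472).

Q = [[0.4082, -0.1826, 0.8944], [0.4082, 0.9129, 0.0000], [0.8165, -0.3651, -0.4472]], R = [[4.8990, -0.4082, 0.0000], [0.0000, 4.5644, 0.0000], [0.0000, 0.0000, 4.4721]]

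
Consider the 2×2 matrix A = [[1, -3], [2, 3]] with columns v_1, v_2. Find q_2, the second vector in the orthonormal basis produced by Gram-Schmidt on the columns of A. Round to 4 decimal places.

q_2 = (-0.8944, 0.4472)

q_1 = v_1/‖v_1‖ = (1, 2)/2.2361 = (0.4472, 0.8944).
r_{12} = q_1·v_2 = 1.3416.
u_2 = v_2 − 1.3416·q_1 = (-3.6000, 1.8000).
‖u_2‖ = 4.0249, so q_2 = (-0.8944, 0.4472).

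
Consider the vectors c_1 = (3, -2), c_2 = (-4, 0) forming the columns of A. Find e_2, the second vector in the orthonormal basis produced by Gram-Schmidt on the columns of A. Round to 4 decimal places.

c_1 = (3, -2); ‖c_1‖ = 3.6056, so e_1 = (0.8321, -0.5547).
e_1·c_2 = 0.8321·(-4) + (-0.5547)·0 = -3.3282.
u_2 = c_2 + 3.3282·e_1 = (-1.2308, -1.8462).
‖u_2‖ = 2.2188, so e_2 = (-0.5547, -0.8321).

e_2 = (-0.5547, -0.8321)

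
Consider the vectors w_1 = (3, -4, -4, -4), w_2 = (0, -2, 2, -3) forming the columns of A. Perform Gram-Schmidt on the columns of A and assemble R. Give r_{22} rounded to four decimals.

w_1 = (3, -4, -4, -4); ‖w_1‖ = 7.5498, so q_1 = (0.3974, -0.5298, -0.5298, -0.5298).
q_1·w_2 = 0.3974·0 + (-0.5298)·(-2) + (-0.5298)·2 + (-0.5298)·(-3) = 1.5894.
u_2 = w_2 − 1.5894·q_1 = (-0.6316, -1.1579, 2.8421, -2.1579).
r_{22} = ‖u_2‖ = 3.8044.

r_{22} = 3.8044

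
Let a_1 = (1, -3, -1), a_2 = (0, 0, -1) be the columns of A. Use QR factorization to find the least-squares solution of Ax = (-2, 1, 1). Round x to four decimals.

x = (-0.5000, -0.5000)

a_1 = (1, -3, -1); ‖a_1‖ = 3.3166, so e_1 = (0.3015, -0.9045, -0.3015).
e_1·a_2 = 0.3015·0 + (-0.9045)·0 + (-0.3015)·(-1) = 0.3015.
u_2 = a_2 − 0.3015·e_1 = (-0.0909, 0.2727, -0.9091).
‖u_2‖ = 0.9535, so e_2 = (-0.0953, 0.2860, -0.9535).
Qᵀb = (-1.8091, -0.4767).
Back-substitute: x_2 = -0.4767/0.9535 = -0.5000.
x_1 = (-1.8091 − 0.3015·(-0.5000))/3.3166 = -0.5000.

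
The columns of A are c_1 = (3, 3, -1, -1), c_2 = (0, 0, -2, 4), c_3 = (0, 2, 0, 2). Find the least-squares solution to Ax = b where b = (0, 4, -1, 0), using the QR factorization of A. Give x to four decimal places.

x = (0.4000, -0.3000, 1.1000)

c_1 = (3, 3, -1, -1); ‖c_1‖ = 4.4721, so e_1 = (0.6708, 0.6708, -0.2236, -0.2236).
e_1·c_2 = 0.6708·0 + 0.6708·0 + (-0.2236)·(-2) + (-0.2236)·4 = -0.4472.
u_2 = c_2 + 0.4472·e_1 = (0.3000, 0.3000, -2.1000, 3.9000).
‖u_2‖ = 4.4497, so e_2 = (0.0674, 0.0674, -0.4719, 0.8765).
e_1·c_3 = 0.6708·0 + 0.6708·2 + (-0.2236)·0 + (-0.2236)·2 = 0.8944; e_2·c_3 = 0.0674·0 + 0.0674·2 + (-0.4719)·0 + 0.8765·2 = 1.8878.
u_3 = c_3 − 0.8944·e_1 − 1.8878·e_2 = (-0.7273, 1.2727, 1.0909, 0.5455).
‖u_3‖ = 1.9069, so e_3 = (-0.3814, 0.6674, 0.5721, 0.2860).
Qᵀb = (2.9069, 0.7416, 2.0976).
Back-substitute: x_3 = 2.0976/1.9069 = 1.1000.
x_2 = (0.7416 − 1.8878·1.1000)/4.4497 = -0.3000.
x_1 = (2.9069 + 0.4472·(-0.3000) − 0.8944·1.1000)/4.4721 = 0.4000.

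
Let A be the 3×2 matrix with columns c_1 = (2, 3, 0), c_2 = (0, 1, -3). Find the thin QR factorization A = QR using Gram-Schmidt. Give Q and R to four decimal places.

c_1 = (2, 3, 0); ‖c_1‖ = 3.6056, so q_1 = (0.5547, 0.8321, 0.0000).
q_1·c_2 = 0.5547·0 + 0.8321·1 + 0.0000·(-3) = 0.8321.
u_2 = c_2 − 0.8321·q_1 = (-0.4615, 0.3077, -3.0000).
‖u_2‖ = 3.0509, so q_2 = (-0.1513, 0.1009, -0.9833).

Q = [[0.5547, -0.1513], [0.8321, 0.1009], [0.0000, -0.9833]], R = [[3.6056, 0.8321], [0.0000, 3.0509]]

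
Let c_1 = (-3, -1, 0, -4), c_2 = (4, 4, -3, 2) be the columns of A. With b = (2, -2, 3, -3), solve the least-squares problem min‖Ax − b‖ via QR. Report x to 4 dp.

q_1 = c_1/‖c_1‖ = (-3, -1, 0, -4)/5.0990 = (-0.5883, -0.1961, 0.0000, -0.7845).
r_{12} = q_1·c_2 = -4.7068.
u_2 = c_2 + 4.7068·q_1 = (1.2308, 3.0769, -3.0000, -1.6923).
‖u_2‖ = 4.7798, so q_2 = (0.2575, 0.6437, -0.6276, -0.3541).
Qᵀb = (1.5689, -1.5933).
Back-substitute: x_2 = -1.5933/4.7798 = -0.3333.
x_1 = (1.5689 + 4.7068·(-0.3333))/5.0990 = 0.0000.

x = (0.0000, -0.3333)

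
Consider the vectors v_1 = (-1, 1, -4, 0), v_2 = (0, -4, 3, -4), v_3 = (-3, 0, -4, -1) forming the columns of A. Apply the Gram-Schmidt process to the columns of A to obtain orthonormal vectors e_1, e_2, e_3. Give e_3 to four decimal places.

e_3 = (-0.9533, -0.0132, 0.2350, 0.1895)

v_1 = (-1, 1, -4, 0); ‖v_1‖ = 4.2426, so e_1 = (-0.2357, 0.2357, -0.9428, 0.0000).
e_1·v_2 = (-0.2357)·0 + 0.2357·(-4) + (-0.9428)·3 + 0.0000·(-4) = -3.7712.
u_2 = v_2 + 3.7712·e_1 = (-0.8889, -3.1111, -0.5556, -4.0000).
‖u_2‖ = 5.1747, so e_2 = (-0.1718, -0.6012, -0.1074, -0.7730).
e_1·v_3 = (-0.2357)·(-3) + 0.2357·0 + (-0.9428)·(-4) + 0.0000·(-1) = 4.4783; e_2·v_3 = (-0.1718)·(-3) + (-0.6012)·0 + (-0.1074)·(-4) + (-0.7730)·(-1) = 1.7178.
u_3 = v_3 − 4.4783·e_1 − 1.7178·e_2 = (-1.6494, -0.0228, 0.4066, 0.3278).
‖u_3‖ = 1.7303, so e_3 = (-0.9533, -0.0132, 0.2350, 0.1895).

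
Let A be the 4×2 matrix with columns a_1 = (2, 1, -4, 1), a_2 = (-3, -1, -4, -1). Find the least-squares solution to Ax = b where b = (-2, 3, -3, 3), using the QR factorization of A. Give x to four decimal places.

a_1 = (2, 1, -4, 1); ‖a_1‖ = 4.6904, so q_1 = (0.4264, 0.2132, -0.8528, 0.2132).
q_1·a_2 = 0.4264·(-3) + 0.2132·(-1) + (-0.8528)·(-4) + 0.2132·(-1) = 1.7056.
u_2 = a_2 − 1.7056·q_1 = (-3.7273, -1.3636, -2.5455, -1.3636).
‖u_2‖ = 4.9082, so q_2 = (-0.7594, -0.2778, -0.5186, -0.2778).
Qᵀb = (2.9848, 1.4076).
Back-substitute: x_2 = 1.4076/4.9082 = 0.2868.
x_1 = (2.9848 − 1.7056·0.2868)/4.6904 = 0.5321.

x = (0.5321, 0.2868)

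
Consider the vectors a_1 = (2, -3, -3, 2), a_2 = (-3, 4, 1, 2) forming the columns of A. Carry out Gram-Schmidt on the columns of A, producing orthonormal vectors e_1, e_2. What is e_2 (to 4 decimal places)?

a_1 = (2, -3, -3, 2); ‖a_1‖ = 5.0990, so e_1 = (0.3922, -0.5883, -0.5883, 0.3922).
e_1·a_2 = 0.3922·(-3) + (-0.5883)·4 + (-0.5883)·1 + 0.3922·2 = -3.3340.
u_2 = a_2 + 3.3340·e_1 = (-1.6923, 2.0385, -0.9615, 3.3077).
‖u_2‖ = 4.3456, so e_2 = (-0.3894, 0.4691, -0.2213, 0.7612).

e_2 = (-0.3894, 0.4691, -0.2213, 0.7612)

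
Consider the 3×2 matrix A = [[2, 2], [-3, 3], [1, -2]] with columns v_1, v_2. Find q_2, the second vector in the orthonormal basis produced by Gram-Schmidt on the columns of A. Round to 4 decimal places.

q_2 = (0.8165, 0.4082, -0.4082)

q_1 = v_1/‖v_1‖ = (2, -3, 1)/3.7417 = (0.5345, -0.8018, 0.2673).
r_{12} = q_1·v_2 = -1.8708.
u_2 = v_2 + 1.8708·q_1 = (3.0000, 1.5000, -1.5000).
‖u_2‖ = 3.6742, so q_2 = (0.8165, 0.4082, -0.4082).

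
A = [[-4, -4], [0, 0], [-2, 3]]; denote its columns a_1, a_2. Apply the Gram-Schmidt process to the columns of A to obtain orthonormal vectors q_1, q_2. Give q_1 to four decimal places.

a_1 = (-4, 0, -2); ‖a_1‖ = 4.4721, so q_1 = (-0.8944, 0.0000, -0.4472).

q_1 = (-0.8944, 0.0000, -0.4472)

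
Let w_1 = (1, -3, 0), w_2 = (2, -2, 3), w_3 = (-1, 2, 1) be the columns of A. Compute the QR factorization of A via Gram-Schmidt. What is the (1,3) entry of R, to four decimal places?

r_{13} = -2.2136

w_1 = (1, -3, 0); ‖w_1‖ = 3.1623, so q_1 = (0.3162, -0.9487, 0.0000).
r_{13} = q_1·w_3 = -2.2136.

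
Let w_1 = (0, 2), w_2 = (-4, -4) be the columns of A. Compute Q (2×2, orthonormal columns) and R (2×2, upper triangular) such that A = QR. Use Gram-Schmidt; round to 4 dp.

w_1 = (0, 2); ‖w_1‖ = 2.0000, so q_1 = (0.0000, 1.0000).
q_1·w_2 = 0.0000·(-4) + 1.0000·(-4) = -4.0000.
u_2 = w_2 + 4.0000·q_1 = (-4.0000, 0.0000).
‖u_2‖ = 4.0000, so q_2 = (-1.0000, 0.0000).

Q = [[0.0000, -1.0000], [1.0000, 0.0000]], R = [[2.0000, -4.0000], [0.0000, 4.0000]]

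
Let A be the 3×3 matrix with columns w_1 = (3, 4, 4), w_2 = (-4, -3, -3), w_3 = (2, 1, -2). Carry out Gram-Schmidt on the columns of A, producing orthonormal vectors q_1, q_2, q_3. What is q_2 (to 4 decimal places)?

q_1 = w_1/‖w_1‖ = (3, 4, 4)/6.4031 = (0.4685, 0.6247, 0.6247).
r_{12} = q_1·w_2 = -5.6223.
u_2 = w_2 + 5.6223·q_1 = (-1.3659, 0.5122, 0.5122).
‖u_2‖ = 1.5460, so q_2 = (-0.8835, 0.3313, 0.3313).

q_2 = (-0.8835, 0.3313, 0.3313)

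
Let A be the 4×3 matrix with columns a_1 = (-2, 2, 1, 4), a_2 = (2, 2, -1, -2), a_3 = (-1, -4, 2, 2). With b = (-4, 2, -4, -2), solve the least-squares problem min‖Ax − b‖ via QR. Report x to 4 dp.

x = (-1.2857, -5.2609, -3.8012)

e_1 = a_1/‖a_1‖ = (-2, 2, 1, 4)/5.0000 = (-0.4000, 0.4000, 0.2000, 0.8000).
r_{12} = e_1·a_2 = -1.8000.
u_2 = a_2 + 1.8000·e_1 = (1.2800, 2.7200, -0.6400, -0.5600).
‖u_2‖ = 3.1241, so e_2 = (0.4097, 0.8707, -0.2049, -0.1793).
r_{13} = e_1·a_3 = 0.8000; r_{23} = e_2·a_3 = -4.6605.
u_3 = a_3 − 0.8000·e_1 + 4.6605·e_2 = (1.2295, -0.2623, 0.8852, 0.5246).
‖u_3‖ = 1.6246, so e_3 = (0.7568, -0.1615, 0.5449, 0.3229).
Qᵀb = (0.0000, 1.2804, -6.1755).
Back-substitute: x_3 = -6.1755/1.6246 = -3.8012.
x_2 = (1.2804 + 4.6605·(-3.8012))/3.1241 = -5.2609.
x_1 = (0.0000 + 1.8000·(-5.2609) − 0.8000·(-3.8012))/5.0000 = -1.2857.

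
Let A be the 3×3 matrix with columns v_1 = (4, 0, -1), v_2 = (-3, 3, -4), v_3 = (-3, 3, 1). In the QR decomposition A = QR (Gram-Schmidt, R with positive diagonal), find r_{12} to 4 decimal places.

r_{12} = -1.9403

q_1 = v_1/‖v_1‖ = (4, 0, -1)/4.1231 = (0.9701, 0.0000, -0.2425).
r_{12} = q_1·v_2 = -1.9403.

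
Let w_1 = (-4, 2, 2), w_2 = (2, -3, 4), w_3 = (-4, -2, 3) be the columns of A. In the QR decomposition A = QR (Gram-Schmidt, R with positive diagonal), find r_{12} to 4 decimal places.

r_{12} = -1.2247

q_1 = w_1/‖w_1‖ = (-4, 2, 2)/4.8990 = (-0.8165, 0.4082, 0.4082).
r_{12} = q_1·w_2 = -1.2247.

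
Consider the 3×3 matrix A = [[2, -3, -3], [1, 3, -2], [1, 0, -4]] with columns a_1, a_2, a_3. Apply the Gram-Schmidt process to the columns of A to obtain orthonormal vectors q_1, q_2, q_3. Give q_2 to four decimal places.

a_1 = (2, 1, 1); ‖a_1‖ = 2.4495, so q_1 = (0.8165, 0.4082, 0.4082).
q_1·a_2 = 0.8165·(-3) + 0.4082·3 + 0.4082·0 = -1.2247.
u_2 = a_2 + 1.2247·q_1 = (-2.0000, 3.5000, 0.5000).
‖u_2‖ = 4.0620, so q_2 = (-0.4924, 0.8616, 0.1231).

q_2 = (-0.4924, 0.8616, 0.1231)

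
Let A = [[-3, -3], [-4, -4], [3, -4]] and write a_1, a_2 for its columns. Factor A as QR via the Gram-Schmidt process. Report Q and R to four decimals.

Q = [[-0.5145, -0.3087], [-0.6860, -0.4116], [0.5145, -0.8575]], R = [[5.8310, 2.2295], [0.0000, 6.0025]]

a_1 = (-3, -4, 3); ‖a_1‖ = 5.8310, so q_1 = (-0.5145, -0.6860, 0.5145).
q_1·a_2 = (-0.5145)·(-3) + (-0.6860)·(-4) + 0.5145·(-4) = 2.2295.
u_2 = a_2 − 2.2295·q_1 = (-1.8529, -2.4706, -5.1471).
‖u_2‖ = 6.0025, so q_2 = (-0.3087, -0.4116, -0.8575).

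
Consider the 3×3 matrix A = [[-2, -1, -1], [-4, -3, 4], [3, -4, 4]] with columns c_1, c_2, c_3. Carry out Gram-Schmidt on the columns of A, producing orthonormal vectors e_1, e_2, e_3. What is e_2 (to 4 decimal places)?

e_2 = (-0.1695, -0.5357, -0.8272)

e_1 = c_1/‖c_1‖ = (-2, -4, 3)/5.3852 = (-0.3714, -0.7428, 0.5571).
r_{12} = e_1·c_2 = 0.3714.
u_2 = c_2 − 0.3714·e_1 = (-0.8621, -2.7241, -4.2069).
‖u_2‖ = 5.0855, so e_2 = (-0.1695, -0.5357, -0.8272).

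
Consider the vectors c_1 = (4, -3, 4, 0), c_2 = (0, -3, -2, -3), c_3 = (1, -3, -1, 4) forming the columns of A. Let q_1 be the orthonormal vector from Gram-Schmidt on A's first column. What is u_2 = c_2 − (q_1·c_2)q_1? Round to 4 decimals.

c_1 = (4, -3, 4, 0); ‖c_1‖ = 6.4031, so q_1 = (0.6247, -0.4685, 0.6247, 0.0000).
q_1·c_2 = 0.6247·0 + (-0.4685)·(-3) + 0.6247·(-2) + 0.0000·(-3) = 0.1562.
u_2 = c_2 − 0.1562·q_1 = (-0.0976, -2.9268, -2.0976, -3.0000).

u_2 = (-0.0976, -2.9268, -2.0976, -3.0000)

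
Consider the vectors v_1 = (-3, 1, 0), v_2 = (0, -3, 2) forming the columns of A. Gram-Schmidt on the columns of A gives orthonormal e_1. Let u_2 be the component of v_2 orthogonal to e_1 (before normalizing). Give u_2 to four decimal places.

u_2 = (-0.9000, -2.7000, 2.0000)

v_1 = (-3, 1, 0); ‖v_1‖ = 3.1623, so e_1 = (-0.9487, 0.3162, 0.0000).
e_1·v_2 = (-0.9487)·0 + 0.3162·(-3) + 0.0000·2 = -0.9487.
u_2 = v_2 + 0.9487·e_1 = (-0.9000, -2.7000, 2.0000).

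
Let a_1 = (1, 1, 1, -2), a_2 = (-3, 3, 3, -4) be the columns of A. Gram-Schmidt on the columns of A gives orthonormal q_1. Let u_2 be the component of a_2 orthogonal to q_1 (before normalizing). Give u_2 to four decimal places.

u_2 = (-4.5714, 1.4286, 1.4286, -0.8571)

q_1 = a_1/‖a_1‖ = (1, 1, 1, -2)/2.6458 = (0.3780, 0.3780, 0.3780, -0.7559).
r_{12} = q_1·a_2 = 4.1576.
u_2 = a_2 − 4.1576·q_1 = (-4.5714, 1.4286, 1.4286, -0.8571).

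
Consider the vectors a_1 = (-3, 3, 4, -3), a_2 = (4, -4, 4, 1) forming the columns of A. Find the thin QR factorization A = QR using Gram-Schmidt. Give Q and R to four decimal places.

Q = [[-0.4575, 0.4757], [0.4575, -0.4757], [0.6100, 0.7391], [-0.4575, 0.0342]], R = [[6.5574, -1.6775], [0.0000, 6.7960]]

a_1 = (-3, 3, 4, -3); ‖a_1‖ = 6.5574, so e_1 = (-0.4575, 0.4575, 0.6100, -0.4575).
e_1·a_2 = (-0.4575)·4 + 0.4575·(-4) + 0.6100·4 + (-0.4575)·1 = -1.6775.
u_2 = a_2 + 1.6775·e_1 = (3.2326, -3.2326, 5.0233, 0.2326).
‖u_2‖ = 6.7960, so e_2 = (0.4757, -0.4757, 0.7391, 0.0342).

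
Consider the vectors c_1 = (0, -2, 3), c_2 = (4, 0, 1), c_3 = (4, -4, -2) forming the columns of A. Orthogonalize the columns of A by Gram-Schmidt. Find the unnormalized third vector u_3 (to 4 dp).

u_3 = (0.6792, -4.0755, -2.7170)

e_1 = c_1/‖c_1‖ = (0, -2, 3)/3.6056 = (0.0000, -0.5547, 0.8321).
r_{12} = e_1·c_2 = 0.8321.
u_2 = c_2 − 0.8321·e_1 = (4.0000, 0.4615, 0.3077).
‖u_2‖ = 4.0383, so e_2 = (0.9905, 0.1143, 0.0762).
r_{13} = e_1·c_3 = 0.5547; r_{23} = e_2·c_3 = 3.3525.
u_3 = c_3 − 0.5547·e_1 − 3.3525·e_2 = (0.6792, -4.0755, -2.7170).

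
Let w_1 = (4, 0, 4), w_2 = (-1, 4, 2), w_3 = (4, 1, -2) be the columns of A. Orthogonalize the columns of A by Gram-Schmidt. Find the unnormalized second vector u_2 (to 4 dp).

w_1 = (4, 0, 4); ‖w_1‖ = 5.6569, so q_1 = (0.7071, 0.0000, 0.7071).
q_1·w_2 = 0.7071·(-1) + 0.0000·4 + 0.7071·2 = 0.7071.
u_2 = w_2 − 0.7071·q_1 = (-1.5000, 4.0000, 1.5000).

u_2 = (-1.5000, 4.0000, 1.5000)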